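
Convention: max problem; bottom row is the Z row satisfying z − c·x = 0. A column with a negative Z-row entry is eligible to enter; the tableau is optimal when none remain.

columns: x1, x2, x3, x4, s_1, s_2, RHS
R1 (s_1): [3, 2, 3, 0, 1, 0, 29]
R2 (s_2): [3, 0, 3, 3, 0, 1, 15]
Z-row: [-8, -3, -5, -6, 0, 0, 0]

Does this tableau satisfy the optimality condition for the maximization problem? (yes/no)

The Z-row has a negative entry -8 in column x1, so it is not optimal.

no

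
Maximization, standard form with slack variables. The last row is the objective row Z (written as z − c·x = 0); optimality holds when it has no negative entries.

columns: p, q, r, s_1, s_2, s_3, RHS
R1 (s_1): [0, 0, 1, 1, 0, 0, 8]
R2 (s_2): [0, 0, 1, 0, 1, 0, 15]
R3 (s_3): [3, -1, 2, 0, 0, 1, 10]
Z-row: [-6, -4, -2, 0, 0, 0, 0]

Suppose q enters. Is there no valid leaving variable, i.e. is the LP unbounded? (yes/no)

yes

Every constraint-row entry in column q is ≤ 0, so increasing q is unbounded.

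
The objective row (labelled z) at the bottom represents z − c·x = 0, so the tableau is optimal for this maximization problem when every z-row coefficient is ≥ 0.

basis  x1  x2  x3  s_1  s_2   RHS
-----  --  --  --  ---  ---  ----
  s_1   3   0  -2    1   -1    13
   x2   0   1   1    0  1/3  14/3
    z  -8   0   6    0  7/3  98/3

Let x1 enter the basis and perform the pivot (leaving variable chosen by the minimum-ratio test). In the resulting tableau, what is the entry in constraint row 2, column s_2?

Ratio test on column x1 — row 1: 13/3 = 13/3; row 2: entry 0 ≤ 0. Minimum is 13/3 at row 1 (s_1 leaves); pivot element 3.
Divide row 1 by 3; eliminate column x1 from the other rows.
Row 2 update in column s_2: 1/3 − 0·(-1/3) = 1/3.

1/3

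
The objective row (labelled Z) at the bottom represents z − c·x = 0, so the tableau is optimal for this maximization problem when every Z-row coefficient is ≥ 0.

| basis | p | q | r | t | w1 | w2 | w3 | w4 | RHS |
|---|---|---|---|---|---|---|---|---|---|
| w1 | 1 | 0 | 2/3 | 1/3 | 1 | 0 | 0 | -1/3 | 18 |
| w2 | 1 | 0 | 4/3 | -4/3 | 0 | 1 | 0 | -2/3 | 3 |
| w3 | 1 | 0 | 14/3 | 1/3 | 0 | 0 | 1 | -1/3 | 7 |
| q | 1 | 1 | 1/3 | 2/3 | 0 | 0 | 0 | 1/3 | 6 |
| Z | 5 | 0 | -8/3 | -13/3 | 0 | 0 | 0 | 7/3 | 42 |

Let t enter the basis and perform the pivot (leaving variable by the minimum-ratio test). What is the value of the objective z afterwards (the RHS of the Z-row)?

81

Ratio test on column t — row 1: 18/(1/3) = 54; row 2: entry -4/3 ≤ 0; row 3: 7/(1/3) = 21; row 4: 6/(2/3) = 9. Minimum is 9 at row 4 (q leaves); pivot element 2/3.
Pivot on row 4; the Z-row RHS becomes 42 − (-13/3)·9 = 81.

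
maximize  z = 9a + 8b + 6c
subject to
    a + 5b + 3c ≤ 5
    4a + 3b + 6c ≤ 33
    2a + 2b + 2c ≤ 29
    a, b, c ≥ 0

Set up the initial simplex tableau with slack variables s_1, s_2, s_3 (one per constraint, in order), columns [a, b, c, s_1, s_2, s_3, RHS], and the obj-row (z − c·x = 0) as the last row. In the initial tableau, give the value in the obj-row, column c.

The obj-row carries the negated objective coefficients: the c entry is -6.

-6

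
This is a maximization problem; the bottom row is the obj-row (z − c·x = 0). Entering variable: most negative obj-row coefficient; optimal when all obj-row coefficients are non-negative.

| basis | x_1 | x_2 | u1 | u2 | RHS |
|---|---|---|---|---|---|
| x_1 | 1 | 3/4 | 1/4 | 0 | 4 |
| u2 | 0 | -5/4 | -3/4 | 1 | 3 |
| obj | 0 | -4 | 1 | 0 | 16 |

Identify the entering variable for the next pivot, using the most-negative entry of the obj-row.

Negative obj-row entries: x_2: -4.
The most negative is -4 in column x_2, so x_2 enters.

x_2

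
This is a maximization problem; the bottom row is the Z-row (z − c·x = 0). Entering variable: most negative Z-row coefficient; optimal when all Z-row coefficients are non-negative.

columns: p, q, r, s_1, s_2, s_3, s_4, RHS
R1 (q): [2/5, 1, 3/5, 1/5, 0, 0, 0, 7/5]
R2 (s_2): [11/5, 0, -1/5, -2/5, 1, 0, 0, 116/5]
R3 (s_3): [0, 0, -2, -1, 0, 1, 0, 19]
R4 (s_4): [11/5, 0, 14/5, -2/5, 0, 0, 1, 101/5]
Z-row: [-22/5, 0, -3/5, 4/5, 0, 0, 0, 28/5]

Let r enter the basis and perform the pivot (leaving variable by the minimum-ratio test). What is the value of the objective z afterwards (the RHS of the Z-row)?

Ratio test on column r — row 1: (7/5)/(3/5) = 7/3; row 2: entry -1/5 ≤ 0; row 3: entry -2 ≤ 0; row 4: (101/5)/(14/5) = 101/14. Minimum is 7/3 at row 1 (q leaves); pivot element 3/5.
Pivot on row 1; the Z-row RHS becomes 28/5 − (-3/5)·(7/3) = 7.

7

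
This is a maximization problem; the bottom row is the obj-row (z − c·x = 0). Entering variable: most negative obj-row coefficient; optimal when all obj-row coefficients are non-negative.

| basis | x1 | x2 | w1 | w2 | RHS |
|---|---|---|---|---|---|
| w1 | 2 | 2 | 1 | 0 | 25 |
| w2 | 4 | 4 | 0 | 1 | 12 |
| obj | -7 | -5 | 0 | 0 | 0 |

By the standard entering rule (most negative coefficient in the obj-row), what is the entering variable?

Negative obj-row entries: x1: -7, x2: -5.
The most negative is -7 in column x1, so x1 enters.

x1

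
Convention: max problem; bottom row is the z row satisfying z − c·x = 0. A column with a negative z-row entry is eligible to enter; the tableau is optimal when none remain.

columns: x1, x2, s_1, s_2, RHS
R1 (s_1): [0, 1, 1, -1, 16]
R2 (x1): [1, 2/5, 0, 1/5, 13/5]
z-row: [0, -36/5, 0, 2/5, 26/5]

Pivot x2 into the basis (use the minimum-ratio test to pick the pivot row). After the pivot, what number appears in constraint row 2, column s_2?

1/2

Ratio test on column x2 — row 1: 16/1 = 16; row 2: (13/5)/(2/5) = 13/2. Minimum is 13/2 at row 2 (x1 leaves); pivot element 2/5.
Divide row 2 by 2/5; eliminate column x2 from the other rows.
In the new row 2, the s_2 entry is the old entry divided by the pivot: (1/5)/(2/5) = 1/2.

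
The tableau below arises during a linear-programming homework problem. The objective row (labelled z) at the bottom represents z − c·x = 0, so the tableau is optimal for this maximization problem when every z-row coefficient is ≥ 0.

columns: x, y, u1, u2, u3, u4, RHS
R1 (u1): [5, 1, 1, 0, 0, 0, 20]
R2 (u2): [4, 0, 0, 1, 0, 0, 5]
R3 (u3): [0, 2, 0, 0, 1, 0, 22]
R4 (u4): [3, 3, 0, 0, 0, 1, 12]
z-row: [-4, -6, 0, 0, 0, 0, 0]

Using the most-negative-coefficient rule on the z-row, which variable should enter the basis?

Negative z-row entries: x: -4, y: -6.
The most negative is -6 in column y, so y enters.

y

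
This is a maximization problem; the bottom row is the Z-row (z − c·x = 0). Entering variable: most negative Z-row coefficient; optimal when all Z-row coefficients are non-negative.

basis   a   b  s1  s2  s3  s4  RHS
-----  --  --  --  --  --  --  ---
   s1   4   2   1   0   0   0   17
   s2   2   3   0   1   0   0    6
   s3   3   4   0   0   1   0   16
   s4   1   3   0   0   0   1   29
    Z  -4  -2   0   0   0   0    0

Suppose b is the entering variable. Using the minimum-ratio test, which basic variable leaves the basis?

s2

Column b entries and ratios — s1: 17/2 = 17/2; s2: 6/3 = 2; s3: 16/4 = 4; s4: 29/3 = 29/3.
Smallest ratio is 2 in the row of s2, so s2 leaves.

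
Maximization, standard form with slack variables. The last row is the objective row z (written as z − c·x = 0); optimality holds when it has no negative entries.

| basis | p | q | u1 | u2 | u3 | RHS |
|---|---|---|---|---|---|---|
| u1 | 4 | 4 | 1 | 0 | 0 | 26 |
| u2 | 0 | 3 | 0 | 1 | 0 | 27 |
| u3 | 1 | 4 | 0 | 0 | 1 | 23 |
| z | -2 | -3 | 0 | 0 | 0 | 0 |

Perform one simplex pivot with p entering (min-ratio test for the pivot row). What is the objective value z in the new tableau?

13

Ratio test on column p — row 1: 26/4 = 13/2; row 2: entry 0 ≤ 0; row 3: 23/1 = 23. Minimum is 13/2 at row 1 (u1 leaves); pivot element 4.
Pivot on row 1; the z-row RHS becomes 0 − (-2)·(13/2) = 13.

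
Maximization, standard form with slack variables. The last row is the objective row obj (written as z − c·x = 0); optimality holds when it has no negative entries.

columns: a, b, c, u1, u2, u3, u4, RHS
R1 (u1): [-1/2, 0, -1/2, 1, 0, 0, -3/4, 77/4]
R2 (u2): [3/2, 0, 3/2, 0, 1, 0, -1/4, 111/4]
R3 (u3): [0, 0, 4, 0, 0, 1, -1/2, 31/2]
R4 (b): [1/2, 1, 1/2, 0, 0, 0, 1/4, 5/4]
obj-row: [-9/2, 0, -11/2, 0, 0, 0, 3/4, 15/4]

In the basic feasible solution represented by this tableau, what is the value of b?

5/4

b is basic (row 4); its value is the RHS of that row, 5/4.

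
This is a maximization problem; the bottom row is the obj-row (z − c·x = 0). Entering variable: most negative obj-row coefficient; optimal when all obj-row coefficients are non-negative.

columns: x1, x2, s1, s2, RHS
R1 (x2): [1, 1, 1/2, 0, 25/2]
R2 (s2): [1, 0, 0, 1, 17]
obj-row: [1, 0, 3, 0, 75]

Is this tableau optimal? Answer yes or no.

Every obj-row coefficient is ≥ 0, so the tableau is optimal.

yes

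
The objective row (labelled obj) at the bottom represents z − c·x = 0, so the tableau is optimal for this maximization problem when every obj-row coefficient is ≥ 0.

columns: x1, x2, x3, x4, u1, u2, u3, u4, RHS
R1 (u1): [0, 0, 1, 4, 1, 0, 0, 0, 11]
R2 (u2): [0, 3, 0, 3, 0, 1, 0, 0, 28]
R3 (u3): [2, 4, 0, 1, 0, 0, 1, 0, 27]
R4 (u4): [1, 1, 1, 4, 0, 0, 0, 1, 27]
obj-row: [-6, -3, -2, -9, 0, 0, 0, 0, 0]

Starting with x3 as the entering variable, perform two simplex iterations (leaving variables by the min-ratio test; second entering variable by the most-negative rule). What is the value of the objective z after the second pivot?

103

Ratio test on column x3 — row 1: 11/1 = 11; row 2: entry 0 ≤ 0; row 3: entry 0 ≤ 0; row 4: 27/1 = 27. Minimum is 11 at row 1 (u1 leaves); pivot element 1.
Pivot on row 1; the obj-row RHS becomes 0 − (-2)·11 = 22.
Next entering variable (most negative obj-row entry -6): x1.
Ratio test on column x1 — row 1: entry 0 ≤ 0; row 2: entry 0 ≤ 0; row 3: 27/2 = 27/2; row 4: 16/1 = 16. Minimum is 27/2 at row 3 (u3 leaves); pivot element 2.
After the second pivot the obj-row RHS is 22 − (-6)·(27/2) = 103.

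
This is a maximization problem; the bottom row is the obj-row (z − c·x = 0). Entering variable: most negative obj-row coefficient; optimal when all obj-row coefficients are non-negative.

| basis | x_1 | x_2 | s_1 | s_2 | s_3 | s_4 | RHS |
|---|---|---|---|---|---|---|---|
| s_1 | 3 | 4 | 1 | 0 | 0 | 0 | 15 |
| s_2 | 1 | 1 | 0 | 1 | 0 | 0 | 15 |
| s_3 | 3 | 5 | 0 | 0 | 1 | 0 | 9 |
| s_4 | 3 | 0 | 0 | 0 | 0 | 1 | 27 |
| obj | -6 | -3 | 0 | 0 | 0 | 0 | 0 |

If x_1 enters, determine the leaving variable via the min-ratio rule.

Column x_1 entries and ratios — s_1: 15/3 = 5; s_2: 15/1 = 15; s_3: 9/3 = 3; s_4: 27/3 = 9.
Smallest ratio is 3 in the row of s_3, so s_3 leaves.

s_3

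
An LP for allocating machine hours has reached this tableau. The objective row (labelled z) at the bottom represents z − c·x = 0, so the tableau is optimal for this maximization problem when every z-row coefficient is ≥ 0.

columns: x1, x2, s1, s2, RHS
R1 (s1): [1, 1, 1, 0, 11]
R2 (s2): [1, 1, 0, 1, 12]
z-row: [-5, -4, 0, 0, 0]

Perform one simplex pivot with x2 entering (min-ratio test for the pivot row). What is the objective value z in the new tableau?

Ratio test on column x2 — row 1: 11/1 = 11; row 2: 12/1 = 12. Minimum is 11 at row 1 (s1 leaves); pivot element 1.
Pivot on row 1; the z-row RHS becomes 0 − (-4)·11 = 44.

44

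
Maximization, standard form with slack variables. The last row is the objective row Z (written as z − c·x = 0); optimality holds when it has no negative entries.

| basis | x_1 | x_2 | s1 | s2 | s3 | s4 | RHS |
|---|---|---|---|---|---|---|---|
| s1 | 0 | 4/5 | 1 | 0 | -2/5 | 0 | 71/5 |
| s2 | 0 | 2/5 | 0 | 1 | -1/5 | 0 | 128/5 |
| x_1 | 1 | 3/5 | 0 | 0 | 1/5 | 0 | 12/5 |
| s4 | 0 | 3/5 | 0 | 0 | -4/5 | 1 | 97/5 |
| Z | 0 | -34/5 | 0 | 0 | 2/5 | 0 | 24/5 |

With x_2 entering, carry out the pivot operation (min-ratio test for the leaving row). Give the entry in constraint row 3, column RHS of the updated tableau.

4

Ratio test on column x_2 — row 1: (71/5)/(4/5) = 71/4; row 2: (128/5)/(2/5) = 64; row 3: (12/5)/(3/5) = 4; row 4: (97/5)/(3/5) = 97/3. Minimum is 4 at row 3 (x_1 leaves); pivot element 3/5.
Divide row 3 by 3/5; eliminate column x_2 from the other rows.
In the new row 3, the RHS entry is the old entry divided by the pivot: (12/5)/(3/5) = 4.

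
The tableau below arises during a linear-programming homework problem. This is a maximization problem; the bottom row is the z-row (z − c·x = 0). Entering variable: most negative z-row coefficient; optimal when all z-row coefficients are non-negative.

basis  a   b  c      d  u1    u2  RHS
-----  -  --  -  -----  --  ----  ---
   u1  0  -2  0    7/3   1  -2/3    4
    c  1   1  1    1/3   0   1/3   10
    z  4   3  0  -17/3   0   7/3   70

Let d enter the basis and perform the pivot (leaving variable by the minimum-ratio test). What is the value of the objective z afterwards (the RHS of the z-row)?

Ratio test on column d — row 1: 4/(7/3) = 12/7; row 2: 10/(1/3) = 30. Minimum is 12/7 at row 1 (u1 leaves); pivot element 7/3.
Pivot on row 1; the z-row RHS becomes 70 − (-17/3)·(12/7) = 558/7.

558/7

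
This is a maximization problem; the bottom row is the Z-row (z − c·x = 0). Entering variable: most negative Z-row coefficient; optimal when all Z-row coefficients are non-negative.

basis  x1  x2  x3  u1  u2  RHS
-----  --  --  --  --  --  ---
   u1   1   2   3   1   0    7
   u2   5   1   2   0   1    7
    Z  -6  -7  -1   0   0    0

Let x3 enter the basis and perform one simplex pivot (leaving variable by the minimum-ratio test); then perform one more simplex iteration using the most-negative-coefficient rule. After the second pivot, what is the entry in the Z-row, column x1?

Ratio test on column x3 — row 1: 7/3 = 7/3; row 2: 7/2 = 7/2. Minimum is 7/3 at row 1 (u1 leaves); pivot element 3.
Divide row 1 by 3; eliminate column x3 from the other rows.
Second iteration: most negative Z-row entry is -19/3 in column x2, so x2 enters.
Ratio test on column x2 — row 1: (7/3)/(2/3) = 7/2; row 2: entry -1/3 ≤ 0. Minimum is 7/2 at row 1 (x3 leaves); pivot element 2/3.
Divide row 1 by 2/3; eliminate column x2 from the other rows.
After both pivots, the entry at the Z-row, column x1 is -5/2.

-5/2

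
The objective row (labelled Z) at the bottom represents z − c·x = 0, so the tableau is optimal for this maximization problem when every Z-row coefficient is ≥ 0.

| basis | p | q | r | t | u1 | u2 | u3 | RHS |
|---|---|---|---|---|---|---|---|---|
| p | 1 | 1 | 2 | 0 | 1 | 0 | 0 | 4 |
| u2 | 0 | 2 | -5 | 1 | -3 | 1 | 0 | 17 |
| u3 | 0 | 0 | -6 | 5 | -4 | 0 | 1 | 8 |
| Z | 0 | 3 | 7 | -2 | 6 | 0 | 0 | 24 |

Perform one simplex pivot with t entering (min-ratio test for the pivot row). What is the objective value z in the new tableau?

136/5

Ratio test on column t — row 1: entry 0 ≤ 0; row 2: 17/1 = 17; row 3: 8/5 = 8/5. Minimum is 8/5 at row 3 (u3 leaves); pivot element 5.
Pivot on row 3; the Z-row RHS becomes 24 − (-2)·(8/5) = 136/5.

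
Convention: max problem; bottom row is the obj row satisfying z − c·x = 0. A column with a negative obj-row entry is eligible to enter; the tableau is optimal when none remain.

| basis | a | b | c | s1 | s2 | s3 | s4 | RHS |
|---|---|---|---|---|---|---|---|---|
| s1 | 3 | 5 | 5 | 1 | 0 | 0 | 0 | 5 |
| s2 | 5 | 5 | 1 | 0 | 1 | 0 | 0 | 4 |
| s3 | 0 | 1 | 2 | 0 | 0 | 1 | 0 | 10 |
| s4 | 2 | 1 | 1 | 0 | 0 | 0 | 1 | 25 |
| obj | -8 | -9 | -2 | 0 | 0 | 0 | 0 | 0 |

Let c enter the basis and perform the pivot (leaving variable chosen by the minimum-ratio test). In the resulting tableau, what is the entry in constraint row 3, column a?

Ratio test on column c — row 1: 5/5 = 1; row 2: 4/1 = 4; row 3: 10/2 = 5; row 4: 25/1 = 25. Minimum is 1 at row 1 (s1 leaves); pivot element 5.
Divide row 1 by 5; eliminate column c from the other rows.
Row 3 update in column a: 0 − 2·(3/5) = -6/5.

-6/5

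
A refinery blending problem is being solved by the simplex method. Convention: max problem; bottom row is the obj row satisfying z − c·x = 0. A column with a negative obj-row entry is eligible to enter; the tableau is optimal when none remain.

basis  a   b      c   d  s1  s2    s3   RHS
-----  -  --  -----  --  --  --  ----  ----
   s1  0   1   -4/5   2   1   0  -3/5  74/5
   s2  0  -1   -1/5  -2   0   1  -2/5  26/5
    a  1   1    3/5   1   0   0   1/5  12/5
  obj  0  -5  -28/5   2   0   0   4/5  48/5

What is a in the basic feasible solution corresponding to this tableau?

12/5

a is basic (row 3); its value is the RHS of that row, 12/5.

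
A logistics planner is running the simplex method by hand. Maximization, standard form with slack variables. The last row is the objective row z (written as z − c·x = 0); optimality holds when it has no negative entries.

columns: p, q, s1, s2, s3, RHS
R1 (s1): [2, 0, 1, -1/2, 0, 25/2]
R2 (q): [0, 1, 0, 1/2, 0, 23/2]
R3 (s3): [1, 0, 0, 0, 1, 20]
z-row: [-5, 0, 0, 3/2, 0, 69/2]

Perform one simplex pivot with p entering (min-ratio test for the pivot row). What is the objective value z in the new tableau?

263/4

Ratio test on column p — row 1: (25/2)/2 = 25/4; row 2: entry 0 ≤ 0; row 3: 20/1 = 20. Minimum is 25/4 at row 1 (s1 leaves); pivot element 2.
Pivot on row 1; the z-row RHS becomes 69/2 − (-5)·(25/4) = 263/4.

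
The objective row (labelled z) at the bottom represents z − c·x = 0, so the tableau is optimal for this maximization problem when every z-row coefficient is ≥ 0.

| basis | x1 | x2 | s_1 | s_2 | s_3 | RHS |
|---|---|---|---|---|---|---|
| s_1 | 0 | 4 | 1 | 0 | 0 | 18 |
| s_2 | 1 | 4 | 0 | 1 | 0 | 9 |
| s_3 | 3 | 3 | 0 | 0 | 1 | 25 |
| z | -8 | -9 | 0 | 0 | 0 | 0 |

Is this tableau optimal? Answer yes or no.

The z-row has a negative entry -9 in column x2, so it is not optimal.

no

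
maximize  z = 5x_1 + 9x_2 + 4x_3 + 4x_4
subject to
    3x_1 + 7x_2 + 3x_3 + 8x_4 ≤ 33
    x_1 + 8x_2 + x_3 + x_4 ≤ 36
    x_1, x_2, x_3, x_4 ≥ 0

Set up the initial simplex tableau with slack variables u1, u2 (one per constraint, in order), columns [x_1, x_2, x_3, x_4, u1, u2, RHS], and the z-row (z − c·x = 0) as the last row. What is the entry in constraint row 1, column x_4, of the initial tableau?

8

Constraint 1 has coefficient 8 on x_4.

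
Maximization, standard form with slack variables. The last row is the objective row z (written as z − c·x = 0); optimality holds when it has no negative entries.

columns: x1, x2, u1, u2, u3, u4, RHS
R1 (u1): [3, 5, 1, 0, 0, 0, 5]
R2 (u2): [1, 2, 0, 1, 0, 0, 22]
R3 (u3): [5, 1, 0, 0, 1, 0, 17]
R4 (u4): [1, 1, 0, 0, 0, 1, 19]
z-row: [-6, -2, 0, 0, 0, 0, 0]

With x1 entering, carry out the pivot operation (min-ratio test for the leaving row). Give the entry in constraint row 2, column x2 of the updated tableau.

1/3

Ratio test on column x1 — row 1: 5/3 = 5/3; row 2: 22/1 = 22; row 3: 17/5 = 17/5; row 4: 19/1 = 19. Minimum is 5/3 at row 1 (u1 leaves); pivot element 3.
Divide row 1 by 3; eliminate column x1 from the other rows.
Row 2 update in column x2: 2 − 1·(5/3) = 1/3.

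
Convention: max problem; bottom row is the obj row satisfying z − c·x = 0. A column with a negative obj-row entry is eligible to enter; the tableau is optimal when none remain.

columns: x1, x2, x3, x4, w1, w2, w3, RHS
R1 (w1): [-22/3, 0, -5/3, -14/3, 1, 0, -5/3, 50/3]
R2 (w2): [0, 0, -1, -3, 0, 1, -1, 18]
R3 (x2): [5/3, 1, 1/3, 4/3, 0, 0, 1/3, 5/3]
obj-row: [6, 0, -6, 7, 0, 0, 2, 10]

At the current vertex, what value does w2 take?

w2 is basic (row 2); its value is the RHS of that row, 18.

18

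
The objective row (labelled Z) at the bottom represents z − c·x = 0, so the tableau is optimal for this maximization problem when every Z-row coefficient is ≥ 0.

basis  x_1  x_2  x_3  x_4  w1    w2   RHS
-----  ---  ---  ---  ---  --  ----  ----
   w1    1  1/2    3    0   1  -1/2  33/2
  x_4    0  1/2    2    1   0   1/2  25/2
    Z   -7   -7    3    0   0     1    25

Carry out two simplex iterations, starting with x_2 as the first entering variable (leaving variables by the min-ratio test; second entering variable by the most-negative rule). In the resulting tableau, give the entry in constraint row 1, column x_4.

Ratio test on column x_2 — row 1: (33/2)/(1/2) = 33; row 2: (25/2)/(1/2) = 25. Minimum is 25 at row 2 (x_4 leaves); pivot element 1/2.
Divide row 2 by 1/2; eliminate column x_2 from the other rows.
Second iteration: most negative Z-row entry is -7 in column x_1, so x_1 enters.
Ratio test on column x_1 — row 1: 4/1 = 4; row 2: entry 0 ≤ 0. Minimum is 4 at row 1 (w1 leaves); pivot element 1.
Divide row 1 by 1; eliminate column x_1 from the other rows.
After both pivots, the entry at constraint row 1, column x_4 is -1.

-1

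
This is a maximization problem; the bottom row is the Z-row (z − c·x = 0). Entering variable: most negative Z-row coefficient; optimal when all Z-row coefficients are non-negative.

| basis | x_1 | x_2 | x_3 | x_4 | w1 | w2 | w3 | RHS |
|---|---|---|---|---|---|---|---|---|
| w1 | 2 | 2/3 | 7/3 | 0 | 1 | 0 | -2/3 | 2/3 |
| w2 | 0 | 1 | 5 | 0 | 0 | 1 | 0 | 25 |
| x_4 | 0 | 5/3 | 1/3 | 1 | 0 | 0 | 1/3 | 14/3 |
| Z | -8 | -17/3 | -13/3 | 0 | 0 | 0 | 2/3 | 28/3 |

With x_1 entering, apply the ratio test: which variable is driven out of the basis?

Column x_1 entries and ratios — w1: (2/3)/2 = 1/3; w2: 0 ≤ 0, skip; x_4: 0 ≤ 0, skip.
Smallest ratio is 1/3 in the row of w1, so w1 leaves.

w1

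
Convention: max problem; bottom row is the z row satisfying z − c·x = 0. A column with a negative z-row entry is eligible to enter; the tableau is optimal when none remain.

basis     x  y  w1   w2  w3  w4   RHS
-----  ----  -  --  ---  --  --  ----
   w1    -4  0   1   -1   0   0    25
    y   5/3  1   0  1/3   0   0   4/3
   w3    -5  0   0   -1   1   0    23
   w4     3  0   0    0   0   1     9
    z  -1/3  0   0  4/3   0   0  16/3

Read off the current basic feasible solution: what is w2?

0

w2 is not in the basis, so in the current basic feasible solution w2 = 0.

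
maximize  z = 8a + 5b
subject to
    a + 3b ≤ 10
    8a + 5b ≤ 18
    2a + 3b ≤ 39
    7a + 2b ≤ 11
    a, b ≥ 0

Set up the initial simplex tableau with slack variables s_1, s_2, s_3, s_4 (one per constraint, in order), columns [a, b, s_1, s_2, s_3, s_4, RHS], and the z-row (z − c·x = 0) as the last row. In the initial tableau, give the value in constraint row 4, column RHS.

The RHS of constraint 4 is b_4 = 11.

11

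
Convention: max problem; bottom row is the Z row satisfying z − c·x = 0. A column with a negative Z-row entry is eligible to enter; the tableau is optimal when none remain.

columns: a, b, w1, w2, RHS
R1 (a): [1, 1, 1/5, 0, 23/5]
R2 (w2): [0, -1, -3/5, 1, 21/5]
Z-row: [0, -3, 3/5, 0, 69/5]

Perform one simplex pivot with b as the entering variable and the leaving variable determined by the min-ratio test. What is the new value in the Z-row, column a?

Ratio test on column b — row 1: (23/5)/1 = 23/5; row 2: entry -1 ≤ 0. Minimum is 23/5 at row 1 (a leaves); pivot element 1.
Divide row 1 by 1; eliminate column b from the other rows.
Z-row update in column a: 0 − (-3)·1 = 3.

3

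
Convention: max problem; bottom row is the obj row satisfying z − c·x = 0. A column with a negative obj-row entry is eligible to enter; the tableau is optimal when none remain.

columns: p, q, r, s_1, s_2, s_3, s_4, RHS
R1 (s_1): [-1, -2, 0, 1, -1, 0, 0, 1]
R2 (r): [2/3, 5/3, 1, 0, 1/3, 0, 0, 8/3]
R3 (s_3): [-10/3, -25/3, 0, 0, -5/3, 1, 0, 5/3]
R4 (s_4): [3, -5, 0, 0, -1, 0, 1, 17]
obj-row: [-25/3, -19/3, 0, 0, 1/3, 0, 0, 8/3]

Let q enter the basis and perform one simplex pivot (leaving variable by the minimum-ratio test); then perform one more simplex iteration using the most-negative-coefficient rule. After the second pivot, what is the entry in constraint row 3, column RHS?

15

Ratio test on column q — row 1: entry -2 ≤ 0; row 2: (8/3)/(5/3) = 8/5; row 3: entry -25/3 ≤ 0; row 4: entry -5 ≤ 0. Minimum is 8/5 at row 2 (r leaves); pivot element 5/3.
Divide row 2 by 5/3; eliminate column q from the other rows.
Second iteration: most negative obj-row entry is -29/5 in column p, so p enters.
Ratio test on column p — row 1: entry -1/5 ≤ 0; row 2: (8/5)/(2/5) = 4; row 3: entry 0 ≤ 0; row 4: 25/5 = 5. Minimum is 4 at row 2 (q leaves); pivot element 2/5.
Divide row 2 by 2/5; eliminate column p from the other rows.
After both pivots, the entry at constraint row 3, column RHS is 15.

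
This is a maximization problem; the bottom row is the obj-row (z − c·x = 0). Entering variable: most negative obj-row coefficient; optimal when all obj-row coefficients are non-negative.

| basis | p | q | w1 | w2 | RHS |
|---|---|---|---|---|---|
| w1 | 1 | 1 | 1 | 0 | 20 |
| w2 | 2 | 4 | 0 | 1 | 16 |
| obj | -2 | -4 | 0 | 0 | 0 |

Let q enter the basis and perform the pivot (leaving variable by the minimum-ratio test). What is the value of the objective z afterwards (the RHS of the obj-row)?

Ratio test on column q — row 1: 20/1 = 20; row 2: 16/4 = 4. Minimum is 4 at row 2 (w2 leaves); pivot element 4.
Pivot on row 2; the obj-row RHS becomes 0 − (-4)·4 = 16.

16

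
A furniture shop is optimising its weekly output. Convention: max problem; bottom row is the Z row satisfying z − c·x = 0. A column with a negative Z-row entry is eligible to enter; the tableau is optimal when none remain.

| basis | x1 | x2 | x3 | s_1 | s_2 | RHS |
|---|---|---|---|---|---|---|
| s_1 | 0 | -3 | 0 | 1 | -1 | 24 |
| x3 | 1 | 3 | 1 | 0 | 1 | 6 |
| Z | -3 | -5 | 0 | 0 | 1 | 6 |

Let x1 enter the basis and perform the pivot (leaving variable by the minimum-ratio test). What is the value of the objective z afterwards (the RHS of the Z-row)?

Ratio test on column x1 — row 1: entry 0 ≤ 0; row 2: 6/1 = 6. Minimum is 6 at row 2 (x3 leaves); pivot element 1.
Pivot on row 2; the Z-row RHS becomes 6 − (-3)·6 = 24.

24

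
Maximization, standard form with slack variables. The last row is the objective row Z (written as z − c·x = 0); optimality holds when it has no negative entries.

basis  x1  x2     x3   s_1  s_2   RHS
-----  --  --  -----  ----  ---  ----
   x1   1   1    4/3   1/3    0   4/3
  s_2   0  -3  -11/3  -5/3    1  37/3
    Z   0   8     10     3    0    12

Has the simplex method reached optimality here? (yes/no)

Every Z-row coefficient is ≥ 0, so the tableau is optimal.

yes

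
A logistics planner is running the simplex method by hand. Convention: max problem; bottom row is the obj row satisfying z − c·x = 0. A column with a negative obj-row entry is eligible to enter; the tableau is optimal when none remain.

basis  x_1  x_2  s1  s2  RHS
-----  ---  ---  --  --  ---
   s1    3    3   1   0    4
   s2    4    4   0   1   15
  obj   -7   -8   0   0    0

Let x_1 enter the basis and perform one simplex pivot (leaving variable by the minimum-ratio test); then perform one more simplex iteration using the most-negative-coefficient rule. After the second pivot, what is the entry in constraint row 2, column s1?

Ratio test on column x_1 — row 1: 4/3 = 4/3; row 2: 15/4 = 15/4. Minimum is 4/3 at row 1 (s1 leaves); pivot element 3.
Divide row 1 by 3; eliminate column x_1 from the other rows.
Second iteration: most negative obj-row entry is -1 in column x_2, so x_2 enters.
Ratio test on column x_2 — row 1: (4/3)/1 = 4/3; row 2: entry 0 ≤ 0. Minimum is 4/3 at row 1 (x_1 leaves); pivot element 1.
Divide row 1 by 1; eliminate column x_2 from the other rows.
After both pivots, the entry at constraint row 2, column s1 is -4/3.

-4/3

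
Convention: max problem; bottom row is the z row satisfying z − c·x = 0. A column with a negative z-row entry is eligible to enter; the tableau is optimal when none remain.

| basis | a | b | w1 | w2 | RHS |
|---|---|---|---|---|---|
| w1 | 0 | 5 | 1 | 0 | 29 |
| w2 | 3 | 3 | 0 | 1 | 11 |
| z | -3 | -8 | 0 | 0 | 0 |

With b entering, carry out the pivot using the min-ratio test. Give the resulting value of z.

88/3

Ratio test on column b — row 1: 29/5 = 29/5; row 2: 11/3 = 11/3. Minimum is 11/3 at row 2 (w2 leaves); pivot element 3.
Pivot on row 2; the z-row RHS becomes 0 − (-8)·(11/3) = 88/3.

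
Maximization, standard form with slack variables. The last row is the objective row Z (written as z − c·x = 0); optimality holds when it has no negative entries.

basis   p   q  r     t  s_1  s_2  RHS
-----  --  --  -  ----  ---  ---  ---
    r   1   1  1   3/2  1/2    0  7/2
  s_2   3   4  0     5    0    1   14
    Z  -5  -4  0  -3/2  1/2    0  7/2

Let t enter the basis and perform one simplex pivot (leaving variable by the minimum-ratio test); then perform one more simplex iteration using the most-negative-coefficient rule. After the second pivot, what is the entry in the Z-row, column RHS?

Ratio test on column t — row 1: (7/2)/(3/2) = 7/3; row 2: 14/5 = 14/5. Minimum is 7/3 at row 1 (r leaves); pivot element 3/2.
Divide row 1 by 3/2; eliminate column t from the other rows.
Second iteration: most negative Z-row entry is -4 in column p, so p enters.
Ratio test on column p — row 1: (7/3)/(2/3) = 7/2; row 2: entry -1/3 ≤ 0. Minimum is 7/2 at row 1 (t leaves); pivot element 2/3.
Divide row 1 by 2/3; eliminate column p from the other rows.
After both pivots, the entry at the Z-row, column RHS is 21.

21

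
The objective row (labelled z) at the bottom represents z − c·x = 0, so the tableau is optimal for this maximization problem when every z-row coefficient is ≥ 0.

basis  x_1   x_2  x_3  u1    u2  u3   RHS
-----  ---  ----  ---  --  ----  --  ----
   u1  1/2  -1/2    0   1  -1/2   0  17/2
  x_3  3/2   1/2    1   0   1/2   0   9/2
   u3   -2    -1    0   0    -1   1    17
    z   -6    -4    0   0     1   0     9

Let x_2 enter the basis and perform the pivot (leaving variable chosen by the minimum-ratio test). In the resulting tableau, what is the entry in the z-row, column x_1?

Ratio test on column x_2 — row 1: entry -1/2 ≤ 0; row 2: (9/2)/(1/2) = 9; row 3: entry -1 ≤ 0. Minimum is 9 at row 2 (x_3 leaves); pivot element 1/2.
Divide row 2 by 1/2; eliminate column x_2 from the other rows.
z-row update in column x_1: -6 − (-4)·3 = 6.

6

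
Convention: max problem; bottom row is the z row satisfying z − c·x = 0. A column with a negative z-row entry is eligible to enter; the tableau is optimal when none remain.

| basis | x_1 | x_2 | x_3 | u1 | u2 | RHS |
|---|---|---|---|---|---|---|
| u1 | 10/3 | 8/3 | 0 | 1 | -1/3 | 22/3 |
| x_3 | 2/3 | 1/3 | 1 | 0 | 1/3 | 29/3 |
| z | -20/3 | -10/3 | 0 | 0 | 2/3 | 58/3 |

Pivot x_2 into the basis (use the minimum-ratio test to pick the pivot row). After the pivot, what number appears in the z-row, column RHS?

57/2

Ratio test on column x_2 — row 1: (22/3)/(8/3) = 11/4; row 2: (29/3)/(1/3) = 29. Minimum is 11/4 at row 1 (u1 leaves); pivot element 8/3.
Divide row 1 by 8/3; eliminate column x_2 from the other rows.
z-row update in column RHS: 58/3 − (-10/3)·(11/4) = 57/2.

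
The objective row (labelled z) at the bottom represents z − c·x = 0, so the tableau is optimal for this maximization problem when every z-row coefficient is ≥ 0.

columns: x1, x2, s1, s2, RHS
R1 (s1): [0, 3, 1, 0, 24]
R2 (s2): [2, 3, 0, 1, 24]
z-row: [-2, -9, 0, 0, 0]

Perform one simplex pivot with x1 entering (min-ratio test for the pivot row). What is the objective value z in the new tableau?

24

Ratio test on column x1 — row 1: entry 0 ≤ 0; row 2: 24/2 = 12. Minimum is 12 at row 2 (s2 leaves); pivot element 2.
Pivot on row 2; the z-row RHS becomes 0 − (-2)·12 = 24.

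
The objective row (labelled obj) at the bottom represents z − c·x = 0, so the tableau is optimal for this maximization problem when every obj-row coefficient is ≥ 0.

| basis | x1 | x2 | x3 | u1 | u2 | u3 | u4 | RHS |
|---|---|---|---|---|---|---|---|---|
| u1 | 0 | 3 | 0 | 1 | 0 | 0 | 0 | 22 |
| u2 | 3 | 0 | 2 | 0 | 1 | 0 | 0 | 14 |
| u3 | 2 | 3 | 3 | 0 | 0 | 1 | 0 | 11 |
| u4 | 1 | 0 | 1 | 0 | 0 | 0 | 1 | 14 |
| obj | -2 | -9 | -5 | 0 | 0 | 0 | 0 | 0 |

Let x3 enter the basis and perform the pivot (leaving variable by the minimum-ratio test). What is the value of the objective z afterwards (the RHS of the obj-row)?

55/3

Ratio test on column x3 — row 1: entry 0 ≤ 0; row 2: 14/2 = 7; row 3: 11/3 = 11/3; row 4: 14/1 = 14. Minimum is 11/3 at row 3 (u3 leaves); pivot element 3.
Pivot on row 3; the obj-row RHS becomes 0 − (-5)·(11/3) = 55/3.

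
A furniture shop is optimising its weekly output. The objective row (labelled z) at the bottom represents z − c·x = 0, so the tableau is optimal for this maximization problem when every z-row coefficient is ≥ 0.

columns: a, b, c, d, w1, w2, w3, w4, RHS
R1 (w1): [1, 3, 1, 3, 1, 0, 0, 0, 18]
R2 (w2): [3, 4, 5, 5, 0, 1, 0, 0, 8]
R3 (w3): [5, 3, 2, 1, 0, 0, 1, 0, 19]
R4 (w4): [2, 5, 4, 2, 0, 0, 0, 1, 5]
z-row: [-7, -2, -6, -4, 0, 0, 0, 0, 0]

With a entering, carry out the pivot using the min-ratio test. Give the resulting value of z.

35/2

Ratio test on column a — row 1: 18/1 = 18; row 2: 8/3 = 8/3; row 3: 19/5 = 19/5; row 4: 5/2 = 5/2. Minimum is 5/2 at row 4 (w4 leaves); pivot element 2.
Pivot on row 4; the z-row RHS becomes 0 − (-7)·(5/2) = 35/2.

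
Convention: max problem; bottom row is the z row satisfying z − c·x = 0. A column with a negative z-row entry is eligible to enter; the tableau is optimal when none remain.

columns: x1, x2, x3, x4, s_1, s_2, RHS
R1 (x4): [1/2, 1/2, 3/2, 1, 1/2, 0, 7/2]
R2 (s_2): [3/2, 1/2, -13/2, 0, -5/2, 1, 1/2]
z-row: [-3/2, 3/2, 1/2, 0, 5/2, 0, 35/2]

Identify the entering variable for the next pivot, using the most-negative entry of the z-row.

Negative z-row entries: x1: -3/2.
The most negative is -3/2 in column x1, so x1 enters.

x1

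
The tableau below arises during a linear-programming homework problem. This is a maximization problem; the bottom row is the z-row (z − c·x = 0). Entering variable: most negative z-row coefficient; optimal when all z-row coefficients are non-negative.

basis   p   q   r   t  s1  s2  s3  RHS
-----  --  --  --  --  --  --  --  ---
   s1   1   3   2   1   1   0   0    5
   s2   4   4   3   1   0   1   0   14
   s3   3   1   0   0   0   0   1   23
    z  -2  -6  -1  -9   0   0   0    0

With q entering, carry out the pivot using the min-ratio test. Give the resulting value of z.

10

Ratio test on column q — row 1: 5/3 = 5/3; row 2: 14/4 = 7/2; row 3: 23/1 = 23. Minimum is 5/3 at row 1 (s1 leaves); pivot element 3.
Pivot on row 1; the z-row RHS becomes 0 − (-6)·(5/3) = 10.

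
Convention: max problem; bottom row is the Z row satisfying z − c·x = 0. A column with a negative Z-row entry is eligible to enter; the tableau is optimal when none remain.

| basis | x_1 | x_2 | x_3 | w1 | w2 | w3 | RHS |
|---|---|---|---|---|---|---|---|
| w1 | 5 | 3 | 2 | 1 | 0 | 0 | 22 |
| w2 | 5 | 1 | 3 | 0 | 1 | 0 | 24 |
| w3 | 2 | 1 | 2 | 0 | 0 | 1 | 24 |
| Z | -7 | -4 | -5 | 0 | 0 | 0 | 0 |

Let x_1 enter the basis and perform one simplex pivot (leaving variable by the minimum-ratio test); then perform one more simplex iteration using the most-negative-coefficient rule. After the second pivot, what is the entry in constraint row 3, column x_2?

Ratio test on column x_1 — row 1: 22/5 = 22/5; row 2: 24/5 = 24/5; row 3: 24/2 = 12. Minimum is 22/5 at row 1 (w1 leaves); pivot element 5.
Divide row 1 by 5; eliminate column x_1 from the other rows.
Second iteration: most negative Z-row entry is -11/5 in column x_3, so x_3 enters.
Ratio test on column x_3 — row 1: (22/5)/(2/5) = 11; row 2: 2/1 = 2; row 3: (76/5)/(6/5) = 38/3. Minimum is 2 at row 2 (w2 leaves); pivot element 1.
Divide row 2 by 1; eliminate column x_3 from the other rows.
After both pivots, the entry at constraint row 3, column x_2 is 11/5.

11/5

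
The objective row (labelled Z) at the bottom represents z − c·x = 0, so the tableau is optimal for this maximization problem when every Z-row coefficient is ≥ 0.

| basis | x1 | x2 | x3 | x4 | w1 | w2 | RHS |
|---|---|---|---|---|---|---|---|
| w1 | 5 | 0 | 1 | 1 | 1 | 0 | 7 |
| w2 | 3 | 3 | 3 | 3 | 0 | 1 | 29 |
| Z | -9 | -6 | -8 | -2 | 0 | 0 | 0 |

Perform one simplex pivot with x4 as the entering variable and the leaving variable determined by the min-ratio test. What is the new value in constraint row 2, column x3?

0

Ratio test on column x4 — row 1: 7/1 = 7; row 2: 29/3 = 29/3. Minimum is 7 at row 1 (w1 leaves); pivot element 1.
Divide row 1 by 1; eliminate column x4 from the other rows.
Row 2 update in column x3: 3 − 3·1 = 0.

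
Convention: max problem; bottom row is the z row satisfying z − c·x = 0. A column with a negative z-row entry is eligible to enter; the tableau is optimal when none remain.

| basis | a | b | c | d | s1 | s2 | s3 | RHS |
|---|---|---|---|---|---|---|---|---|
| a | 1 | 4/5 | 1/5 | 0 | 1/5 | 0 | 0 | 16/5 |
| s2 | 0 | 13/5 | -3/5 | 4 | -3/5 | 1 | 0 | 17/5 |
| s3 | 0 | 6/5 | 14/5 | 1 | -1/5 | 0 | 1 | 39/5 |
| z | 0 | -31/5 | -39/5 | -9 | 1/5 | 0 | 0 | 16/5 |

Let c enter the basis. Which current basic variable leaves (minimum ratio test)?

Column c entries and ratios — a: (16/5)/(1/5) = 16; s2: -3/5 ≤ 0, skip; s3: (39/5)/(14/5) = 39/14.
Smallest ratio is 39/14 in the row of s3, so s3 leaves.

s3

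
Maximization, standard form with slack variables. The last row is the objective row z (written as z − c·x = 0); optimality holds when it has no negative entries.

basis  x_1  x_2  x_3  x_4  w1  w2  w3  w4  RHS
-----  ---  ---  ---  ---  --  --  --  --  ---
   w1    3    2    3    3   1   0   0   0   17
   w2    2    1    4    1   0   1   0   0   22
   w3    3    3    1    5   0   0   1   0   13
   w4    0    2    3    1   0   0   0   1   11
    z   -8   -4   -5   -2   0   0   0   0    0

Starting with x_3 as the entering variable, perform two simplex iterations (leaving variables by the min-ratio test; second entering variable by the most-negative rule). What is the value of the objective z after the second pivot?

103/3

Ratio test on column x_3 — row 1: 17/3 = 17/3; row 2: 22/4 = 11/2; row 3: 13/1 = 13; row 4: 11/3 = 11/3. Minimum is 11/3 at row 4 (w4 leaves); pivot element 3.
Pivot on row 4; the z-row RHS becomes 0 − (-5)·(11/3) = 55/3.
Next entering variable (most negative z-row entry -8): x_1.
Ratio test on column x_1 — row 1: 6/3 = 2; row 2: (22/3)/2 = 11/3; row 3: (28/3)/3 = 28/9; row 4: entry 0 ≤ 0. Minimum is 2 at row 1 (w1 leaves); pivot element 3.
After the second pivot the z-row RHS is 55/3 − (-8)·2 = 103/3.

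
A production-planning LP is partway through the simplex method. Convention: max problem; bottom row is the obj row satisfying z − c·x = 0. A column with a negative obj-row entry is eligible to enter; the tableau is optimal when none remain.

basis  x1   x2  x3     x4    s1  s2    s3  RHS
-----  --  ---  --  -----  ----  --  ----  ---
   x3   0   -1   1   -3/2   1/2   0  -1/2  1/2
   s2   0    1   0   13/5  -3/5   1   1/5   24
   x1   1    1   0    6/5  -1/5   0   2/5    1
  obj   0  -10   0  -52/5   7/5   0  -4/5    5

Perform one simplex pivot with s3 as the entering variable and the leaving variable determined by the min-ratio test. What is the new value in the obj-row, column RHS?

7

Ratio test on column s3 — row 1: entry -1/2 ≤ 0; row 2: 24/(1/5) = 120; row 3: 1/(2/5) = 5/2. Minimum is 5/2 at row 3 (x1 leaves); pivot element 2/5.
Divide row 3 by 2/5; eliminate column s3 from the other rows.
obj-row update in column RHS: 5 − (-4/5)·(5/2) = 7.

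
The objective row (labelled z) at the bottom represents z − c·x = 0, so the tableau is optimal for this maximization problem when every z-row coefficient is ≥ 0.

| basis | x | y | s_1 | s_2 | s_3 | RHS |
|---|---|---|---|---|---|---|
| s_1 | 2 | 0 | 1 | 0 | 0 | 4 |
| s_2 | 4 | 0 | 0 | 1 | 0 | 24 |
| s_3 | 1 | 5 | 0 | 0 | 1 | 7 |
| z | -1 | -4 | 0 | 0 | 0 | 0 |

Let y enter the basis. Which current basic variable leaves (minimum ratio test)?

s_3

Column y entries and ratios — s_1: 0 ≤ 0, skip; s_2: 0 ≤ 0, skip; s_3: 7/5 = 7/5.
Smallest ratio is 7/5 in the row of s_3, so s_3 leaves.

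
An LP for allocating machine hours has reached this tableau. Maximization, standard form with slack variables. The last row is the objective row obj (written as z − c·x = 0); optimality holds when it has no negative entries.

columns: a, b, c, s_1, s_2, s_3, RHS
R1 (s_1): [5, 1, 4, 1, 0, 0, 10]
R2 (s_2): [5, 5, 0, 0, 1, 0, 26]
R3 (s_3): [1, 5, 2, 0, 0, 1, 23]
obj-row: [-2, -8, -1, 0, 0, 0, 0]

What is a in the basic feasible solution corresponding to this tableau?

0

a is not in the basis, so in the current basic feasible solution a = 0.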